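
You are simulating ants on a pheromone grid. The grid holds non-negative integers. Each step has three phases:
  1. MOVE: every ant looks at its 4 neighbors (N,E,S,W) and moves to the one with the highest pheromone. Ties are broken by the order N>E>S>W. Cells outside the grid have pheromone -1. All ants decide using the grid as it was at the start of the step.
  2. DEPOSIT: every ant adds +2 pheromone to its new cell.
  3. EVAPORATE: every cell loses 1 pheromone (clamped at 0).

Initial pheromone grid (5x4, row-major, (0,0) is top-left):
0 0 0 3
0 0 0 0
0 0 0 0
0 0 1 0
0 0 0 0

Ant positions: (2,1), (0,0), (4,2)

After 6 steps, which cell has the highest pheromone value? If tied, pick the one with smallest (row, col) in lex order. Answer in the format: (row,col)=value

Step 1: ant0:(2,1)->N->(1,1) | ant1:(0,0)->E->(0,1) | ant2:(4,2)->N->(3,2)
  grid max=2 at (0,3)
Step 2: ant0:(1,1)->N->(0,1) | ant1:(0,1)->S->(1,1) | ant2:(3,2)->N->(2,2)
  grid max=2 at (0,1)
Step 3: ant0:(0,1)->S->(1,1) | ant1:(1,1)->N->(0,1) | ant2:(2,2)->S->(3,2)
  grid max=3 at (0,1)
Step 4: ant0:(1,1)->N->(0,1) | ant1:(0,1)->S->(1,1) | ant2:(3,2)->N->(2,2)
  grid max=4 at (0,1)
Step 5: ant0:(0,1)->S->(1,1) | ant1:(1,1)->N->(0,1) | ant2:(2,2)->S->(3,2)
  grid max=5 at (0,1)
Step 6: ant0:(1,1)->N->(0,1) | ant1:(0,1)->S->(1,1) | ant2:(3,2)->N->(2,2)
  grid max=6 at (0,1)
Final grid:
  0 6 0 0
  0 6 0 0
  0 0 1 0
  0 0 1 0
  0 0 0 0
Max pheromone 6 at (0,1)

Answer: (0,1)=6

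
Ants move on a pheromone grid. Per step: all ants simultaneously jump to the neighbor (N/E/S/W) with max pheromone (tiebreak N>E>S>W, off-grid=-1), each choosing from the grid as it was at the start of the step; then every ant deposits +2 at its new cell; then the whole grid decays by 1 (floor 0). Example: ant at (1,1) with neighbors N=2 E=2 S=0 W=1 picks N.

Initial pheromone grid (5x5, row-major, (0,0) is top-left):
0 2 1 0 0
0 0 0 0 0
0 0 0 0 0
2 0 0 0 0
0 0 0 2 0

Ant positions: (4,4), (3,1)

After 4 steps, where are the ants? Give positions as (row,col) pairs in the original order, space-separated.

Step 1: ant0:(4,4)->W->(4,3) | ant1:(3,1)->W->(3,0)
  grid max=3 at (3,0)
Step 2: ant0:(4,3)->N->(3,3) | ant1:(3,0)->N->(2,0)
  grid max=2 at (3,0)
Step 3: ant0:(3,3)->S->(4,3) | ant1:(2,0)->S->(3,0)
  grid max=3 at (3,0)
Step 4: ant0:(4,3)->N->(3,3) | ant1:(3,0)->N->(2,0)
  grid max=2 at (3,0)

(3,3) (2,0)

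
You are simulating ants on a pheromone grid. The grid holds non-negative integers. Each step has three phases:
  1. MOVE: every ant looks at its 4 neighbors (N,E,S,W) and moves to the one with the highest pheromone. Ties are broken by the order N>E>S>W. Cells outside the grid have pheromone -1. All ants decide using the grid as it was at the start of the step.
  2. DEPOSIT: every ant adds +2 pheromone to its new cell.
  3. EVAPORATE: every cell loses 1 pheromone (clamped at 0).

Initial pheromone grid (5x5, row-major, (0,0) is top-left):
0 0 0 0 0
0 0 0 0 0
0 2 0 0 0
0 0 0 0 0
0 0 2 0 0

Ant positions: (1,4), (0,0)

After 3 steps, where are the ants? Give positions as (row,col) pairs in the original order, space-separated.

Step 1: ant0:(1,4)->N->(0,4) | ant1:(0,0)->E->(0,1)
  grid max=1 at (0,1)
Step 2: ant0:(0,4)->S->(1,4) | ant1:(0,1)->E->(0,2)
  grid max=1 at (0,2)
Step 3: ant0:(1,4)->N->(0,4) | ant1:(0,2)->E->(0,3)
  grid max=1 at (0,3)

(0,4) (0,3)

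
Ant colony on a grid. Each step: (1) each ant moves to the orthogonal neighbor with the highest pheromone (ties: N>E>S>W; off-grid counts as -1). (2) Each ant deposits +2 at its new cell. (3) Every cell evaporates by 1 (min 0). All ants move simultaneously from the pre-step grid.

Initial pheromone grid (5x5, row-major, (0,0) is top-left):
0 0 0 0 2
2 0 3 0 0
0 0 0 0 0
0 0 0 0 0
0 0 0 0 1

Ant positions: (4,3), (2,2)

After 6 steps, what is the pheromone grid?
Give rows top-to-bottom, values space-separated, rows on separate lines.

After step 1: ants at (4,4),(1,2)
  0 0 0 0 1
  1 0 4 0 0
  0 0 0 0 0
  0 0 0 0 0
  0 0 0 0 2
After step 2: ants at (3,4),(0,2)
  0 0 1 0 0
  0 0 3 0 0
  0 0 0 0 0
  0 0 0 0 1
  0 0 0 0 1
After step 3: ants at (4,4),(1,2)
  0 0 0 0 0
  0 0 4 0 0
  0 0 0 0 0
  0 0 0 0 0
  0 0 0 0 2
After step 4: ants at (3,4),(0,2)
  0 0 1 0 0
  0 0 3 0 0
  0 0 0 0 0
  0 0 0 0 1
  0 0 0 0 1
After step 5: ants at (4,4),(1,2)
  0 0 0 0 0
  0 0 4 0 0
  0 0 0 0 0
  0 0 0 0 0
  0 0 0 0 2
After step 6: ants at (3,4),(0,2)
  0 0 1 0 0
  0 0 3 0 0
  0 0 0 0 0
  0 0 0 0 1
  0 0 0 0 1

0 0 1 0 0
0 0 3 0 0
0 0 0 0 0
0 0 0 0 1
0 0 0 0 1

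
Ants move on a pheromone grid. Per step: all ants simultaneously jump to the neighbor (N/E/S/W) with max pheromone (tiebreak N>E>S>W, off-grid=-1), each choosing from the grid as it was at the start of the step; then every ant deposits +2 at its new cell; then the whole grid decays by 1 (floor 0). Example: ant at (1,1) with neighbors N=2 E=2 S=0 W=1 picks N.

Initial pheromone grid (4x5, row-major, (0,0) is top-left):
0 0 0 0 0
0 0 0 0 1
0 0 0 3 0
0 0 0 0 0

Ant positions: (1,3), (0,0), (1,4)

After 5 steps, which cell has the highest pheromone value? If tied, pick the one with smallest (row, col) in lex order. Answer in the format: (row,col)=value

Answer: (2,3)=8

Derivation:
Step 1: ant0:(1,3)->S->(2,3) | ant1:(0,0)->E->(0,1) | ant2:(1,4)->N->(0,4)
  grid max=4 at (2,3)
Step 2: ant0:(2,3)->N->(1,3) | ant1:(0,1)->E->(0,2) | ant2:(0,4)->S->(1,4)
  grid max=3 at (2,3)
Step 3: ant0:(1,3)->S->(2,3) | ant1:(0,2)->E->(0,3) | ant2:(1,4)->W->(1,3)
  grid max=4 at (2,3)
Step 4: ant0:(2,3)->N->(1,3) | ant1:(0,3)->S->(1,3) | ant2:(1,3)->S->(2,3)
  grid max=5 at (1,3)
Step 5: ant0:(1,3)->S->(2,3) | ant1:(1,3)->S->(2,3) | ant2:(2,3)->N->(1,3)
  grid max=8 at (2,3)
Final grid:
  0 0 0 0 0
  0 0 0 6 0
  0 0 0 8 0
  0 0 0 0 0
Max pheromone 8 at (2,3)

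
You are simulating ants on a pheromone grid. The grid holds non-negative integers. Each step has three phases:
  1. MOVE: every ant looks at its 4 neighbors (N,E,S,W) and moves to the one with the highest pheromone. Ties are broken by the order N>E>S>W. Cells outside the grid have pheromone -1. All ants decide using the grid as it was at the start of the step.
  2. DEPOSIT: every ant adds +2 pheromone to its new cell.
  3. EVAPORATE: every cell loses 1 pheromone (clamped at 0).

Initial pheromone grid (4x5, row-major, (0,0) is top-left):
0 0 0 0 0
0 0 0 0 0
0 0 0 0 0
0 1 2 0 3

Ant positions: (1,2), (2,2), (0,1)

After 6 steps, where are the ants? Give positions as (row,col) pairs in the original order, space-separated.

Step 1: ant0:(1,2)->N->(0,2) | ant1:(2,2)->S->(3,2) | ant2:(0,1)->E->(0,2)
  grid max=3 at (0,2)
Step 2: ant0:(0,2)->E->(0,3) | ant1:(3,2)->N->(2,2) | ant2:(0,2)->E->(0,3)
  grid max=3 at (0,3)
Step 3: ant0:(0,3)->W->(0,2) | ant1:(2,2)->S->(3,2) | ant2:(0,3)->W->(0,2)
  grid max=5 at (0,2)
Step 4: ant0:(0,2)->E->(0,3) | ant1:(3,2)->N->(2,2) | ant2:(0,2)->E->(0,3)
  grid max=5 at (0,3)
Step 5: ant0:(0,3)->W->(0,2) | ant1:(2,2)->S->(3,2) | ant2:(0,3)->W->(0,2)
  grid max=7 at (0,2)
Step 6: ant0:(0,2)->E->(0,3) | ant1:(3,2)->N->(2,2) | ant2:(0,2)->E->(0,3)
  grid max=7 at (0,3)

(0,3) (2,2) (0,3)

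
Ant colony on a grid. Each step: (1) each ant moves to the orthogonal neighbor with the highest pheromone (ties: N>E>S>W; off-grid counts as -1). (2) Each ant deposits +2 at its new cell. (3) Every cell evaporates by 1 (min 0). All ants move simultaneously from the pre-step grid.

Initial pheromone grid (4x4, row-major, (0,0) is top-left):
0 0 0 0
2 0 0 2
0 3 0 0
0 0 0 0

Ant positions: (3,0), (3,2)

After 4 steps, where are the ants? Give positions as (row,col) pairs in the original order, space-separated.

Step 1: ant0:(3,0)->N->(2,0) | ant1:(3,2)->N->(2,2)
  grid max=2 at (2,1)
Step 2: ant0:(2,0)->E->(2,1) | ant1:(2,2)->W->(2,1)
  grid max=5 at (2,1)
Step 3: ant0:(2,1)->N->(1,1) | ant1:(2,1)->N->(1,1)
  grid max=4 at (2,1)
Step 4: ant0:(1,1)->S->(2,1) | ant1:(1,1)->S->(2,1)
  grid max=7 at (2,1)

(2,1) (2,1)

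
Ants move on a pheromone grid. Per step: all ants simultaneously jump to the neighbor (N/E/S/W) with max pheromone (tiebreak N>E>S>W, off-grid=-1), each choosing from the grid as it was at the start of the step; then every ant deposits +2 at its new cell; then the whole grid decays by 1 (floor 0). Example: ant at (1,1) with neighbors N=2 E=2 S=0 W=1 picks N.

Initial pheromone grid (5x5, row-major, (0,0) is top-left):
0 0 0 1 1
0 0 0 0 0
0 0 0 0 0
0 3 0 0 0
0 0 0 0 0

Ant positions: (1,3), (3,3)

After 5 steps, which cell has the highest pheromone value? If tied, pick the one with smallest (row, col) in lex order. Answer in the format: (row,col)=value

Answer: (0,3)=6

Derivation:
Step 1: ant0:(1,3)->N->(0,3) | ant1:(3,3)->N->(2,3)
  grid max=2 at (0,3)
Step 2: ant0:(0,3)->E->(0,4) | ant1:(2,3)->N->(1,3)
  grid max=1 at (0,3)
Step 3: ant0:(0,4)->W->(0,3) | ant1:(1,3)->N->(0,3)
  grid max=4 at (0,3)
Step 4: ant0:(0,3)->E->(0,4) | ant1:(0,3)->E->(0,4)
  grid max=3 at (0,3)
Step 5: ant0:(0,4)->W->(0,3) | ant1:(0,4)->W->(0,3)
  grid max=6 at (0,3)
Final grid:
  0 0 0 6 2
  0 0 0 0 0
  0 0 0 0 0
  0 0 0 0 0
  0 0 0 0 0
Max pheromone 6 at (0,3)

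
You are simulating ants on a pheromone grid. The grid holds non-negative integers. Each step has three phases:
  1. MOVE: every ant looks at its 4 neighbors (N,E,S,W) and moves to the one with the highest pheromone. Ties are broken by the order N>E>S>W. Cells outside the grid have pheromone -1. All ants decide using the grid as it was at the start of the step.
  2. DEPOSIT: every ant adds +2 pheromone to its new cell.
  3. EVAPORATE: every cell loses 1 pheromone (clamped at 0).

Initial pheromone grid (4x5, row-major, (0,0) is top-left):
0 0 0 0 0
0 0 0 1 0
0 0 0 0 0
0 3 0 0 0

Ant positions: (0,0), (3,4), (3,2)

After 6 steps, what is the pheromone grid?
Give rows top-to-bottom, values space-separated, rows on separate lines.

After step 1: ants at (0,1),(2,4),(3,1)
  0 1 0 0 0
  0 0 0 0 0
  0 0 0 0 1
  0 4 0 0 0
After step 2: ants at (0,2),(1,4),(2,1)
  0 0 1 0 0
  0 0 0 0 1
  0 1 0 0 0
  0 3 0 0 0
After step 3: ants at (0,3),(0,4),(3,1)
  0 0 0 1 1
  0 0 0 0 0
  0 0 0 0 0
  0 4 0 0 0
After step 4: ants at (0,4),(0,3),(2,1)
  0 0 0 2 2
  0 0 0 0 0
  0 1 0 0 0
  0 3 0 0 0
After step 5: ants at (0,3),(0,4),(3,1)
  0 0 0 3 3
  0 0 0 0 0
  0 0 0 0 0
  0 4 0 0 0
After step 6: ants at (0,4),(0,3),(2,1)
  0 0 0 4 4
  0 0 0 0 0
  0 1 0 0 0
  0 3 0 0 0

0 0 0 4 4
0 0 0 0 0
0 1 0 0 0
0 3 0 0 0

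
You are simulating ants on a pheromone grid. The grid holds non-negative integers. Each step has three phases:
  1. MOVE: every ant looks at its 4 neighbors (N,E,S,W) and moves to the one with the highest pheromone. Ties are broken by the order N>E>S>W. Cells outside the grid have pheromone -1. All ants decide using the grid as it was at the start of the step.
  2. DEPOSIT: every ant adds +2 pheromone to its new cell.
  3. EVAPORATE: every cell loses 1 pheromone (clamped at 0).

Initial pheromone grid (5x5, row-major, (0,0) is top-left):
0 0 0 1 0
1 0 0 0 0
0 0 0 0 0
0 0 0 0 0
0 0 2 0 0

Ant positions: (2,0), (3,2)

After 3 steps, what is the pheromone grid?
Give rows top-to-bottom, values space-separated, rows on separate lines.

After step 1: ants at (1,0),(4,2)
  0 0 0 0 0
  2 0 0 0 0
  0 0 0 0 0
  0 0 0 0 0
  0 0 3 0 0
After step 2: ants at (0,0),(3,2)
  1 0 0 0 0
  1 0 0 0 0
  0 0 0 0 0
  0 0 1 0 0
  0 0 2 0 0
After step 3: ants at (1,0),(4,2)
  0 0 0 0 0
  2 0 0 0 0
  0 0 0 0 0
  0 0 0 0 0
  0 0 3 0 0

0 0 0 0 0
2 0 0 0 0
0 0 0 0 0
0 0 0 0 0
0 0 3 0 0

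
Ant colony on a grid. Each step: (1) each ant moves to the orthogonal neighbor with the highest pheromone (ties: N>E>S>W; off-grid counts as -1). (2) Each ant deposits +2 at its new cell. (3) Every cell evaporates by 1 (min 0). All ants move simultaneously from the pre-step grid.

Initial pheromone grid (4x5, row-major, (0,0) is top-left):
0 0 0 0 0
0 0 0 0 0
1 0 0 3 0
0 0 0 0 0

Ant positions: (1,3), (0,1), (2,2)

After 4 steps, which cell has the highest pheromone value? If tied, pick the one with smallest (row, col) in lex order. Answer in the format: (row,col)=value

Step 1: ant0:(1,3)->S->(2,3) | ant1:(0,1)->E->(0,2) | ant2:(2,2)->E->(2,3)
  grid max=6 at (2,3)
Step 2: ant0:(2,3)->N->(1,3) | ant1:(0,2)->E->(0,3) | ant2:(2,3)->N->(1,3)
  grid max=5 at (2,3)
Step 3: ant0:(1,3)->S->(2,3) | ant1:(0,3)->S->(1,3) | ant2:(1,3)->S->(2,3)
  grid max=8 at (2,3)
Step 4: ant0:(2,3)->N->(1,3) | ant1:(1,3)->S->(2,3) | ant2:(2,3)->N->(1,3)
  grid max=9 at (2,3)
Final grid:
  0 0 0 0 0
  0 0 0 7 0
  0 0 0 9 0
  0 0 0 0 0
Max pheromone 9 at (2,3)

Answer: (2,3)=9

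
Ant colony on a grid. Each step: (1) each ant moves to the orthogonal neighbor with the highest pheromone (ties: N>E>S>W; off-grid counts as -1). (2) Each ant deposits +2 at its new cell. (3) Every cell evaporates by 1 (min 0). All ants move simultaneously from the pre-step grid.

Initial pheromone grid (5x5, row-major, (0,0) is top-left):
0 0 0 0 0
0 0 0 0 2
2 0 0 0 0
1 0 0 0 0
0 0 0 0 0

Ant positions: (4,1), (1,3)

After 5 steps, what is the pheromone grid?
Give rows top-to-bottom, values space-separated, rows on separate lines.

After step 1: ants at (3,1),(1,4)
  0 0 0 0 0
  0 0 0 0 3
  1 0 0 0 0
  0 1 0 0 0
  0 0 0 0 0
After step 2: ants at (2,1),(0,4)
  0 0 0 0 1
  0 0 0 0 2
  0 1 0 0 0
  0 0 0 0 0
  0 0 0 0 0
After step 3: ants at (1,1),(1,4)
  0 0 0 0 0
  0 1 0 0 3
  0 0 0 0 0
  0 0 0 0 0
  0 0 0 0 0
After step 4: ants at (0,1),(0,4)
  0 1 0 0 1
  0 0 0 0 2
  0 0 0 0 0
  0 0 0 0 0
  0 0 0 0 0
After step 5: ants at (0,2),(1,4)
  0 0 1 0 0
  0 0 0 0 3
  0 0 0 0 0
  0 0 0 0 0
  0 0 0 0 0

0 0 1 0 0
0 0 0 0 3
0 0 0 0 0
0 0 0 0 0
0 0 0 0 0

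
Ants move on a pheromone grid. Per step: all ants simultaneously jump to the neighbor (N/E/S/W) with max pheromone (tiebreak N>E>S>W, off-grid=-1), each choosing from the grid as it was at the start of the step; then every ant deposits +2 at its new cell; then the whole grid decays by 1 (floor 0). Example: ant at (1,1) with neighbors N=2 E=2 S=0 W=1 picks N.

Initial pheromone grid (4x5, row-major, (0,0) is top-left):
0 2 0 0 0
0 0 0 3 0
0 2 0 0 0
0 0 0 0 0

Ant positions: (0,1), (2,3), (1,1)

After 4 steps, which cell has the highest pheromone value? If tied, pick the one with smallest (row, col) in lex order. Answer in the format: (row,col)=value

Answer: (0,1)=6

Derivation:
Step 1: ant0:(0,1)->E->(0,2) | ant1:(2,3)->N->(1,3) | ant2:(1,1)->N->(0,1)
  grid max=4 at (1,3)
Step 2: ant0:(0,2)->W->(0,1) | ant1:(1,3)->N->(0,3) | ant2:(0,1)->E->(0,2)
  grid max=4 at (0,1)
Step 3: ant0:(0,1)->E->(0,2) | ant1:(0,3)->S->(1,3) | ant2:(0,2)->W->(0,1)
  grid max=5 at (0,1)
Step 4: ant0:(0,2)->W->(0,1) | ant1:(1,3)->N->(0,3) | ant2:(0,1)->E->(0,2)
  grid max=6 at (0,1)
Final grid:
  0 6 4 1 0
  0 0 0 3 0
  0 0 0 0 0
  0 0 0 0 0
Max pheromone 6 at (0,1)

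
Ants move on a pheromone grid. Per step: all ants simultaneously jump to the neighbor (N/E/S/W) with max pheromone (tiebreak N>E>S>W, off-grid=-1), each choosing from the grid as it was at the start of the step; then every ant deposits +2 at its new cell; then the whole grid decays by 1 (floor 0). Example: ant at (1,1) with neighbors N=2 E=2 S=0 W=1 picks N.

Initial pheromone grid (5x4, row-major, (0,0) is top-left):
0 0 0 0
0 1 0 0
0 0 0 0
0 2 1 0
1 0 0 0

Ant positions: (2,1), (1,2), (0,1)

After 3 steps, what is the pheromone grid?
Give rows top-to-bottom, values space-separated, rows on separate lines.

After step 1: ants at (3,1),(1,1),(1,1)
  0 0 0 0
  0 4 0 0
  0 0 0 0
  0 3 0 0
  0 0 0 0
After step 2: ants at (2,1),(0,1),(0,1)
  0 3 0 0
  0 3 0 0
  0 1 0 0
  0 2 0 0
  0 0 0 0
After step 3: ants at (1,1),(1,1),(1,1)
  0 2 0 0
  0 8 0 0
  0 0 0 0
  0 1 0 0
  0 0 0 0

0 2 0 0
0 8 0 0
0 0 0 0
0 1 0 0
0 0 0 0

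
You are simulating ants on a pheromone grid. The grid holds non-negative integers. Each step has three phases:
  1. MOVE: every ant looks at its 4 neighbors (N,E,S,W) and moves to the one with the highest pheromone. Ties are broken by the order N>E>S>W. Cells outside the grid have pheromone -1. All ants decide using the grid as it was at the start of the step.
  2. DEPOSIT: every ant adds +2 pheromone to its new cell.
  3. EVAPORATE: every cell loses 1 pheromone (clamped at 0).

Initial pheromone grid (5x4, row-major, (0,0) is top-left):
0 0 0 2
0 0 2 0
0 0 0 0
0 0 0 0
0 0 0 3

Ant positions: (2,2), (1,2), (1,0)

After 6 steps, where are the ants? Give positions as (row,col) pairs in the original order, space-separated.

Step 1: ant0:(2,2)->N->(1,2) | ant1:(1,2)->N->(0,2) | ant2:(1,0)->N->(0,0)
  grid max=3 at (1,2)
Step 2: ant0:(1,2)->N->(0,2) | ant1:(0,2)->S->(1,2) | ant2:(0,0)->E->(0,1)
  grid max=4 at (1,2)
Step 3: ant0:(0,2)->S->(1,2) | ant1:(1,2)->N->(0,2) | ant2:(0,1)->E->(0,2)
  grid max=5 at (0,2)
Step 4: ant0:(1,2)->N->(0,2) | ant1:(0,2)->S->(1,2) | ant2:(0,2)->S->(1,2)
  grid max=8 at (1,2)
Step 5: ant0:(0,2)->S->(1,2) | ant1:(1,2)->N->(0,2) | ant2:(1,2)->N->(0,2)
  grid max=9 at (0,2)
Step 6: ant0:(1,2)->N->(0,2) | ant1:(0,2)->S->(1,2) | ant2:(0,2)->S->(1,2)
  grid max=12 at (1,2)

(0,2) (1,2) (1,2)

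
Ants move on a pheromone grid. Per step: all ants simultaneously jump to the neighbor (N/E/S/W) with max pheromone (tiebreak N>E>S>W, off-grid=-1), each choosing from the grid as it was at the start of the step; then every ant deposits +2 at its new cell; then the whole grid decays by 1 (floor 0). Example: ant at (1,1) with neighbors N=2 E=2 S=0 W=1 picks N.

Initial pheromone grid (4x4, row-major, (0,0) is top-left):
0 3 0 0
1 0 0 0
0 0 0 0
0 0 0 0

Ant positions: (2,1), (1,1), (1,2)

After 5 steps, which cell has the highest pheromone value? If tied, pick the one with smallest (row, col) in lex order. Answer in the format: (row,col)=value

Step 1: ant0:(2,1)->N->(1,1) | ant1:(1,1)->N->(0,1) | ant2:(1,2)->N->(0,2)
  grid max=4 at (0,1)
Step 2: ant0:(1,1)->N->(0,1) | ant1:(0,1)->E->(0,2) | ant2:(0,2)->W->(0,1)
  grid max=7 at (0,1)
Step 3: ant0:(0,1)->E->(0,2) | ant1:(0,2)->W->(0,1) | ant2:(0,1)->E->(0,2)
  grid max=8 at (0,1)
Step 4: ant0:(0,2)->W->(0,1) | ant1:(0,1)->E->(0,2) | ant2:(0,2)->W->(0,1)
  grid max=11 at (0,1)
Step 5: ant0:(0,1)->E->(0,2) | ant1:(0,2)->W->(0,1) | ant2:(0,1)->E->(0,2)
  grid max=12 at (0,1)
Final grid:
  0 12 9 0
  0 0 0 0
  0 0 0 0
  0 0 0 0
Max pheromone 12 at (0,1)

Answer: (0,1)=12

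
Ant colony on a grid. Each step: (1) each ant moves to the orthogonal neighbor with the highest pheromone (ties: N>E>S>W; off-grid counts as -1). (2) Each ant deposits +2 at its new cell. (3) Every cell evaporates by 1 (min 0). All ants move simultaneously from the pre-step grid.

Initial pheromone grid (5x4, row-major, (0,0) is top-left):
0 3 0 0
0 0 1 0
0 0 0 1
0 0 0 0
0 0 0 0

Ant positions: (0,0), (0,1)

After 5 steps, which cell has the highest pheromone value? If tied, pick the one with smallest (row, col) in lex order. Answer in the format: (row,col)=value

Step 1: ant0:(0,0)->E->(0,1) | ant1:(0,1)->E->(0,2)
  grid max=4 at (0,1)
Step 2: ant0:(0,1)->E->(0,2) | ant1:(0,2)->W->(0,1)
  grid max=5 at (0,1)
Step 3: ant0:(0,2)->W->(0,1) | ant1:(0,1)->E->(0,2)
  grid max=6 at (0,1)
Step 4: ant0:(0,1)->E->(0,2) | ant1:(0,2)->W->(0,1)
  grid max=7 at (0,1)
Step 5: ant0:(0,2)->W->(0,1) | ant1:(0,1)->E->(0,2)
  grid max=8 at (0,1)
Final grid:
  0 8 5 0
  0 0 0 0
  0 0 0 0
  0 0 0 0
  0 0 0 0
Max pheromone 8 at (0,1)

Answer: (0,1)=8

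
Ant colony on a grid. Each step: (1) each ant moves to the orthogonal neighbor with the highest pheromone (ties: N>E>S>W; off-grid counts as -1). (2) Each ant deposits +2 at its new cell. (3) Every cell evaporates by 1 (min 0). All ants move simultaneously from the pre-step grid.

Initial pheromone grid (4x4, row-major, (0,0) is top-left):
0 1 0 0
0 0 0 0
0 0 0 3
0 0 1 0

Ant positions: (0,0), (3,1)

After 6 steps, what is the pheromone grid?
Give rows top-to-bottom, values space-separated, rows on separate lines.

After step 1: ants at (0,1),(3,2)
  0 2 0 0
  0 0 0 0
  0 0 0 2
  0 0 2 0
After step 2: ants at (0,2),(2,2)
  0 1 1 0
  0 0 0 0
  0 0 1 1
  0 0 1 0
After step 3: ants at (0,1),(2,3)
  0 2 0 0
  0 0 0 0
  0 0 0 2
  0 0 0 0
After step 4: ants at (0,2),(1,3)
  0 1 1 0
  0 0 0 1
  0 0 0 1
  0 0 0 0
After step 5: ants at (0,1),(2,3)
  0 2 0 0
  0 0 0 0
  0 0 0 2
  0 0 0 0
After step 6: ants at (0,2),(1,3)
  0 1 1 0
  0 0 0 1
  0 0 0 1
  0 0 0 0

0 1 1 0
0 0 0 1
0 0 0 1
0 0 0 0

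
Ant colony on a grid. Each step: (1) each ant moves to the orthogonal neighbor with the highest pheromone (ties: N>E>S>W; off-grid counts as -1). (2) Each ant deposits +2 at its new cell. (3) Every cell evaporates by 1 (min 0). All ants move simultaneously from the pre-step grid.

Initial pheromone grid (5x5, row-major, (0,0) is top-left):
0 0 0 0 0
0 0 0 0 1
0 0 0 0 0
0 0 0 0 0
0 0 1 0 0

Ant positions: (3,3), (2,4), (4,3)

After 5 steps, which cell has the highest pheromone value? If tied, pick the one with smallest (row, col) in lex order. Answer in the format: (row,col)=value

Answer: (1,4)=6

Derivation:
Step 1: ant0:(3,3)->N->(2,3) | ant1:(2,4)->N->(1,4) | ant2:(4,3)->W->(4,2)
  grid max=2 at (1,4)
Step 2: ant0:(2,3)->N->(1,3) | ant1:(1,4)->N->(0,4) | ant2:(4,2)->N->(3,2)
  grid max=1 at (0,4)
Step 3: ant0:(1,3)->E->(1,4) | ant1:(0,4)->S->(1,4) | ant2:(3,2)->S->(4,2)
  grid max=4 at (1,4)
Step 4: ant0:(1,4)->N->(0,4) | ant1:(1,4)->N->(0,4) | ant2:(4,2)->N->(3,2)
  grid max=3 at (0,4)
Step 5: ant0:(0,4)->S->(1,4) | ant1:(0,4)->S->(1,4) | ant2:(3,2)->S->(4,2)
  grid max=6 at (1,4)
Final grid:
  0 0 0 0 2
  0 0 0 0 6
  0 0 0 0 0
  0 0 0 0 0
  0 0 2 0 0
Max pheromone 6 at (1,4)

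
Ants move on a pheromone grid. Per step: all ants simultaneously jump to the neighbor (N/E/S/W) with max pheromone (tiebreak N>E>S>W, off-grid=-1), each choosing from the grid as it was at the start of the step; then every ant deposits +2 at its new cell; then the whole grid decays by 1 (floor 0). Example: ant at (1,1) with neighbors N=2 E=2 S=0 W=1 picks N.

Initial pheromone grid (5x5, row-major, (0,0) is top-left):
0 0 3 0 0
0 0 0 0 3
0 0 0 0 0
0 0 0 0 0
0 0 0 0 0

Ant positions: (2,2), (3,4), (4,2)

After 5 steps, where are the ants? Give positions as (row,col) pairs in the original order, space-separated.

Step 1: ant0:(2,2)->N->(1,2) | ant1:(3,4)->N->(2,4) | ant2:(4,2)->N->(3,2)
  grid max=2 at (0,2)
Step 2: ant0:(1,2)->N->(0,2) | ant1:(2,4)->N->(1,4) | ant2:(3,2)->N->(2,2)
  grid max=3 at (0,2)
Step 3: ant0:(0,2)->E->(0,3) | ant1:(1,4)->N->(0,4) | ant2:(2,2)->N->(1,2)
  grid max=2 at (0,2)
Step 4: ant0:(0,3)->W->(0,2) | ant1:(0,4)->S->(1,4) | ant2:(1,2)->N->(0,2)
  grid max=5 at (0,2)
Step 5: ant0:(0,2)->E->(0,3) | ant1:(1,4)->N->(0,4) | ant2:(0,2)->E->(0,3)
  grid max=4 at (0,2)

(0,3) (0,4) (0,3)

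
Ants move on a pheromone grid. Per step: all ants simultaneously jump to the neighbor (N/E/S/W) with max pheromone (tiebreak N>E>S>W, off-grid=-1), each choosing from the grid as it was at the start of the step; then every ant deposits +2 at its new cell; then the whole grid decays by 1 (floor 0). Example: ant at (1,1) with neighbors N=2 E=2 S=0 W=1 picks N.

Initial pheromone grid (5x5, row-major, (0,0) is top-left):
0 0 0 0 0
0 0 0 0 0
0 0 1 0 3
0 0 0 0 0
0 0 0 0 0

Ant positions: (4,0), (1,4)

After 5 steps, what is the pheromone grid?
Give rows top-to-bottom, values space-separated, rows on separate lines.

After step 1: ants at (3,0),(2,4)
  0 0 0 0 0
  0 0 0 0 0
  0 0 0 0 4
  1 0 0 0 0
  0 0 0 0 0
After step 2: ants at (2,0),(1,4)
  0 0 0 0 0
  0 0 0 0 1
  1 0 0 0 3
  0 0 0 0 0
  0 0 0 0 0
After step 3: ants at (1,0),(2,4)
  0 0 0 0 0
  1 0 0 0 0
  0 0 0 0 4
  0 0 0 0 0
  0 0 0 0 0
After step 4: ants at (0,0),(1,4)
  1 0 0 0 0
  0 0 0 0 1
  0 0 0 0 3
  0 0 0 0 0
  0 0 0 0 0
After step 5: ants at (0,1),(2,4)
  0 1 0 0 0
  0 0 0 0 0
  0 0 0 0 4
  0 0 0 0 0
  0 0 0 0 0

0 1 0 0 0
0 0 0 0 0
0 0 0 0 4
0 0 0 0 0
0 0 0 0 0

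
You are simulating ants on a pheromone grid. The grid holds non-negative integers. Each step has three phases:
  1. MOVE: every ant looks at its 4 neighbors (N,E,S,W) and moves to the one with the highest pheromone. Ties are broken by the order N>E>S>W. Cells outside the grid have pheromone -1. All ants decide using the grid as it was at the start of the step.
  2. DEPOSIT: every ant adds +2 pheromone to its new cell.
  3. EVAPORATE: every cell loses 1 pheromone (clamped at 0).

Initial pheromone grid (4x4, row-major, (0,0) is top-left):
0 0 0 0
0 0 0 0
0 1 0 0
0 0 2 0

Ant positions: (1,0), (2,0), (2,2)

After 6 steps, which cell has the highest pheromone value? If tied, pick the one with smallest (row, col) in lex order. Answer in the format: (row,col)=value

Answer: (0,1)=5

Derivation:
Step 1: ant0:(1,0)->N->(0,0) | ant1:(2,0)->E->(2,1) | ant2:(2,2)->S->(3,2)
  grid max=3 at (3,2)
Step 2: ant0:(0,0)->E->(0,1) | ant1:(2,1)->N->(1,1) | ant2:(3,2)->N->(2,2)
  grid max=2 at (3,2)
Step 3: ant0:(0,1)->S->(1,1) | ant1:(1,1)->N->(0,1) | ant2:(2,2)->S->(3,2)
  grid max=3 at (3,2)
Step 4: ant0:(1,1)->N->(0,1) | ant1:(0,1)->S->(1,1) | ant2:(3,2)->N->(2,2)
  grid max=3 at (0,1)
Step 5: ant0:(0,1)->S->(1,1) | ant1:(1,1)->N->(0,1) | ant2:(2,2)->S->(3,2)
  grid max=4 at (0,1)
Step 6: ant0:(1,1)->N->(0,1) | ant1:(0,1)->S->(1,1) | ant2:(3,2)->N->(2,2)
  grid max=5 at (0,1)
Final grid:
  0 5 0 0
  0 5 0 0
  0 0 1 0
  0 0 2 0
Max pheromone 5 at (0,1)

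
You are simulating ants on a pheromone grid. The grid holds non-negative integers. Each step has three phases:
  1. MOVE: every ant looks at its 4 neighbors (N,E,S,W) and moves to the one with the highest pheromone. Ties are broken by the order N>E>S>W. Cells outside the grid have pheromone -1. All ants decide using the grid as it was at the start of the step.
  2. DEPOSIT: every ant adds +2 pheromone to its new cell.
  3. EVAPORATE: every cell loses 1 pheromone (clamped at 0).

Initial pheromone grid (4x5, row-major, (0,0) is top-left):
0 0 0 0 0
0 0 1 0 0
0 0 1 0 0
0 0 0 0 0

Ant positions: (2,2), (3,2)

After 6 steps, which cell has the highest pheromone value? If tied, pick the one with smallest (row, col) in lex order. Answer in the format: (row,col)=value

Answer: (1,2)=7

Derivation:
Step 1: ant0:(2,2)->N->(1,2) | ant1:(3,2)->N->(2,2)
  grid max=2 at (1,2)
Step 2: ant0:(1,2)->S->(2,2) | ant1:(2,2)->N->(1,2)
  grid max=3 at (1,2)
Step 3: ant0:(2,2)->N->(1,2) | ant1:(1,2)->S->(2,2)
  grid max=4 at (1,2)
Step 4: ant0:(1,2)->S->(2,2) | ant1:(2,2)->N->(1,2)
  grid max=5 at (1,2)
Step 5: ant0:(2,2)->N->(1,2) | ant1:(1,2)->S->(2,2)
  grid max=6 at (1,2)
Step 6: ant0:(1,2)->S->(2,2) | ant1:(2,2)->N->(1,2)
  grid max=7 at (1,2)
Final grid:
  0 0 0 0 0
  0 0 7 0 0
  0 0 7 0 0
  0 0 0 0 0
Max pheromone 7 at (1,2)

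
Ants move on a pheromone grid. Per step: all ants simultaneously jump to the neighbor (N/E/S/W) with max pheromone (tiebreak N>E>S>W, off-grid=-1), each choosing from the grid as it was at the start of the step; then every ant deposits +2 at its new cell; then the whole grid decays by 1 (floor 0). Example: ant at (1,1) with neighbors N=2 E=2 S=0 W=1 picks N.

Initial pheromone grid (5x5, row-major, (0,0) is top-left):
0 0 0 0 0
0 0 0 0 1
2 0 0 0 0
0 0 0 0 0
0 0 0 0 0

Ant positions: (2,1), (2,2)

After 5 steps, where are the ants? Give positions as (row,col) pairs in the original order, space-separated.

Step 1: ant0:(2,1)->W->(2,0) | ant1:(2,2)->N->(1,2)
  grid max=3 at (2,0)
Step 2: ant0:(2,0)->N->(1,0) | ant1:(1,2)->N->(0,2)
  grid max=2 at (2,0)
Step 3: ant0:(1,0)->S->(2,0) | ant1:(0,2)->E->(0,3)
  grid max=3 at (2,0)
Step 4: ant0:(2,0)->N->(1,0) | ant1:(0,3)->E->(0,4)
  grid max=2 at (2,0)
Step 5: ant0:(1,0)->S->(2,0) | ant1:(0,4)->S->(1,4)
  grid max=3 at (2,0)

(2,0) (1,4)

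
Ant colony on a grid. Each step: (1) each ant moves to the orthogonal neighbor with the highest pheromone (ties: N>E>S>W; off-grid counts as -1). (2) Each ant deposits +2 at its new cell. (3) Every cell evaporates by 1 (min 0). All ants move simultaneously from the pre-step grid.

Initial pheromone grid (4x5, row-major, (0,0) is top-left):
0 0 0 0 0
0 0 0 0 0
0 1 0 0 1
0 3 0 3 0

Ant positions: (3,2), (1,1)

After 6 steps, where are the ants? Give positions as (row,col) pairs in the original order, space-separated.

Step 1: ant0:(3,2)->E->(3,3) | ant1:(1,1)->S->(2,1)
  grid max=4 at (3,3)
Step 2: ant0:(3,3)->N->(2,3) | ant1:(2,1)->S->(3,1)
  grid max=3 at (3,1)
Step 3: ant0:(2,3)->S->(3,3) | ant1:(3,1)->N->(2,1)
  grid max=4 at (3,3)
Step 4: ant0:(3,3)->N->(2,3) | ant1:(2,1)->S->(3,1)
  grid max=3 at (3,1)
Step 5: ant0:(2,3)->S->(3,3) | ant1:(3,1)->N->(2,1)
  grid max=4 at (3,3)
Step 6: ant0:(3,3)->N->(2,3) | ant1:(2,1)->S->(3,1)
  grid max=3 at (3,1)

(2,3) (3,1)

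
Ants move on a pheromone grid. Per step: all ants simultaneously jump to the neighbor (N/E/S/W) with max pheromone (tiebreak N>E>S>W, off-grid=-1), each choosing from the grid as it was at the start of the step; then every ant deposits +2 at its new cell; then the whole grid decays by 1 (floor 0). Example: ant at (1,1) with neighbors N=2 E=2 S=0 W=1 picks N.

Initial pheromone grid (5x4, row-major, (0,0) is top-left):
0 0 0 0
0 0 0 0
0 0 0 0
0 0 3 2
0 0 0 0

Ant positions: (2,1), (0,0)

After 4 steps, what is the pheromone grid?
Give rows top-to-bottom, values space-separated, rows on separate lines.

After step 1: ants at (1,1),(0,1)
  0 1 0 0
  0 1 0 0
  0 0 0 0
  0 0 2 1
  0 0 0 0
After step 2: ants at (0,1),(1,1)
  0 2 0 0
  0 2 0 0
  0 0 0 0
  0 0 1 0
  0 0 0 0
After step 3: ants at (1,1),(0,1)
  0 3 0 0
  0 3 0 0
  0 0 0 0
  0 0 0 0
  0 0 0 0
After step 4: ants at (0,1),(1,1)
  0 4 0 0
  0 4 0 0
  0 0 0 0
  0 0 0 0
  0 0 0 0

0 4 0 0
0 4 0 0
0 0 0 0
0 0 0 0
0 0 0 0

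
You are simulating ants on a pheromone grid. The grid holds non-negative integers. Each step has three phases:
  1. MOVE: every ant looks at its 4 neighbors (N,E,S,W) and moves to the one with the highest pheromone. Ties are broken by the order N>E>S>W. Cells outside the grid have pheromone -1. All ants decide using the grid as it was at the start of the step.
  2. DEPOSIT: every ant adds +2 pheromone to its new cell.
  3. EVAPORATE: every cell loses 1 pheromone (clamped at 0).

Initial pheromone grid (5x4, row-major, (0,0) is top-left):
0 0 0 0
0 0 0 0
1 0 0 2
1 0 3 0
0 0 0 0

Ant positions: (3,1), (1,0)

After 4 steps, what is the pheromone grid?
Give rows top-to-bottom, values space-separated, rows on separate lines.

After step 1: ants at (3,2),(2,0)
  0 0 0 0
  0 0 0 0
  2 0 0 1
  0 0 4 0
  0 0 0 0
After step 2: ants at (2,2),(1,0)
  0 0 0 0
  1 0 0 0
  1 0 1 0
  0 0 3 0
  0 0 0 0
After step 3: ants at (3,2),(2,0)
  0 0 0 0
  0 0 0 0
  2 0 0 0
  0 0 4 0
  0 0 0 0
After step 4: ants at (2,2),(1,0)
  0 0 0 0
  1 0 0 0
  1 0 1 0
  0 0 3 0
  0 0 0 0

0 0 0 0
1 0 0 0
1 0 1 0
0 0 3 0
0 0 0 0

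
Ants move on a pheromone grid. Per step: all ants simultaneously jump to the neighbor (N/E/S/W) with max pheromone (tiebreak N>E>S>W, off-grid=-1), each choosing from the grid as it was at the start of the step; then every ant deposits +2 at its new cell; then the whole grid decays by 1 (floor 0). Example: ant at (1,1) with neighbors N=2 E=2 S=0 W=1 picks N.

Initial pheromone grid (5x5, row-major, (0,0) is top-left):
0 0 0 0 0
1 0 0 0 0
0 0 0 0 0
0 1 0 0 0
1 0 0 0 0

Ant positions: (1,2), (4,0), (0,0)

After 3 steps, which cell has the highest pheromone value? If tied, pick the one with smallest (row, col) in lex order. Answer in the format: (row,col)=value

Answer: (1,0)=4

Derivation:
Step 1: ant0:(1,2)->N->(0,2) | ant1:(4,0)->N->(3,0) | ant2:(0,0)->S->(1,0)
  grid max=2 at (1,0)
Step 2: ant0:(0,2)->E->(0,3) | ant1:(3,0)->N->(2,0) | ant2:(1,0)->N->(0,0)
  grid max=1 at (0,0)
Step 3: ant0:(0,3)->E->(0,4) | ant1:(2,0)->N->(1,0) | ant2:(0,0)->S->(1,0)
  grid max=4 at (1,0)
Final grid:
  0 0 0 0 1
  4 0 0 0 0
  0 0 0 0 0
  0 0 0 0 0
  0 0 0 0 0
Max pheromone 4 at (1,0)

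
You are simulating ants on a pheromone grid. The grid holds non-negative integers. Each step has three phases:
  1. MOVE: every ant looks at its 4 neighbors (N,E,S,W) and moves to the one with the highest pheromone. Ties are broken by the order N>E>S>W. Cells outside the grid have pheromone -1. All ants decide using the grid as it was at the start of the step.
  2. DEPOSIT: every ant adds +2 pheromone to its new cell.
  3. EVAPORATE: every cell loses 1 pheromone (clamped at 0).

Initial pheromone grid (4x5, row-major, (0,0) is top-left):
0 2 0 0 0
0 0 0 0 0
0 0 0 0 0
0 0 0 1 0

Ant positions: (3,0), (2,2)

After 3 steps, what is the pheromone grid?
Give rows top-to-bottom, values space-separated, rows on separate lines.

After step 1: ants at (2,0),(1,2)
  0 1 0 0 0
  0 0 1 0 0
  1 0 0 0 0
  0 0 0 0 0
After step 2: ants at (1,0),(0,2)
  0 0 1 0 0
  1 0 0 0 0
  0 0 0 0 0
  0 0 0 0 0
After step 3: ants at (0,0),(0,3)
  1 0 0 1 0
  0 0 0 0 0
  0 0 0 0 0
  0 0 0 0 0

1 0 0 1 0
0 0 0 0 0
0 0 0 0 0
0 0 0 0 0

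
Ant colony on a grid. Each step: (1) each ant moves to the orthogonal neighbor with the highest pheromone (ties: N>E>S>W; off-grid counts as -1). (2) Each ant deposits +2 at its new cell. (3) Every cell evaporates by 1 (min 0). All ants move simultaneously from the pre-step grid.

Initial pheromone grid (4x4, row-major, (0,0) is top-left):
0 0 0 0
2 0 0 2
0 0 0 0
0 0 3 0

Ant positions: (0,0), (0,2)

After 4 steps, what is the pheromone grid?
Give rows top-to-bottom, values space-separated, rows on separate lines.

After step 1: ants at (1,0),(0,3)
  0 0 0 1
  3 0 0 1
  0 0 0 0
  0 0 2 0
After step 2: ants at (0,0),(1,3)
  1 0 0 0
  2 0 0 2
  0 0 0 0
  0 0 1 0
After step 3: ants at (1,0),(0,3)
  0 0 0 1
  3 0 0 1
  0 0 0 0
  0 0 0 0
After step 4: ants at (0,0),(1,3)
  1 0 0 0
  2 0 0 2
  0 0 0 0
  0 0 0 0

1 0 0 0
2 0 0 2
0 0 0 0
0 0 0 0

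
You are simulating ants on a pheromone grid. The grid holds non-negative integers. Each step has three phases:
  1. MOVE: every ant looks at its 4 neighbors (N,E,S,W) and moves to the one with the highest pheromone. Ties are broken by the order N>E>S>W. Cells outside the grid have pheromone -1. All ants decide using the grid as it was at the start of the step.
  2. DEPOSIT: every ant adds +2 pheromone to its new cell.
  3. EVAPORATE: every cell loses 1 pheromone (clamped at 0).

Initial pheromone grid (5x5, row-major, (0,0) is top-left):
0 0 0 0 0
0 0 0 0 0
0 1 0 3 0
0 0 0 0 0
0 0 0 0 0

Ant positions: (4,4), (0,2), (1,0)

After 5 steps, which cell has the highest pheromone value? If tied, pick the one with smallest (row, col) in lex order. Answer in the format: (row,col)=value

Step 1: ant0:(4,4)->N->(3,4) | ant1:(0,2)->E->(0,3) | ant2:(1,0)->N->(0,0)
  grid max=2 at (2,3)
Step 2: ant0:(3,4)->N->(2,4) | ant1:(0,3)->E->(0,4) | ant2:(0,0)->E->(0,1)
  grid max=1 at (0,1)
Step 3: ant0:(2,4)->W->(2,3) | ant1:(0,4)->S->(1,4) | ant2:(0,1)->E->(0,2)
  grid max=2 at (2,3)
Step 4: ant0:(2,3)->N->(1,3) | ant1:(1,4)->N->(0,4) | ant2:(0,2)->E->(0,3)
  grid max=1 at (0,3)
Step 5: ant0:(1,3)->N->(0,3) | ant1:(0,4)->W->(0,3) | ant2:(0,3)->E->(0,4)
  grid max=4 at (0,3)
Final grid:
  0 0 0 4 2
  0 0 0 0 0
  0 0 0 0 0
  0 0 0 0 0
  0 0 0 0 0
Max pheromone 4 at (0,3)

Answer: (0,3)=4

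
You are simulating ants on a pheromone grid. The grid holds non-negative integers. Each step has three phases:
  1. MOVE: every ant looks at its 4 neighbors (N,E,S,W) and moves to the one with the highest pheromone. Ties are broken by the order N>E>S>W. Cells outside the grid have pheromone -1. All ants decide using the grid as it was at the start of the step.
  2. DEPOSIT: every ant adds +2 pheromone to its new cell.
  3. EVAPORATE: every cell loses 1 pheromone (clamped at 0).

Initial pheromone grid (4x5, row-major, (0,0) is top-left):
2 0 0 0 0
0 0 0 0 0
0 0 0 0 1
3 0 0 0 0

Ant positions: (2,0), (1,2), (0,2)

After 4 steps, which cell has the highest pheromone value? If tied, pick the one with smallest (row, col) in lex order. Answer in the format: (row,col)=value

Answer: (0,2)=4

Derivation:
Step 1: ant0:(2,0)->S->(3,0) | ant1:(1,2)->N->(0,2) | ant2:(0,2)->E->(0,3)
  grid max=4 at (3,0)
Step 2: ant0:(3,0)->N->(2,0) | ant1:(0,2)->E->(0,3) | ant2:(0,3)->W->(0,2)
  grid max=3 at (3,0)
Step 3: ant0:(2,0)->S->(3,0) | ant1:(0,3)->W->(0,2) | ant2:(0,2)->E->(0,3)
  grid max=4 at (3,0)
Step 4: ant0:(3,0)->N->(2,0) | ant1:(0,2)->E->(0,3) | ant2:(0,3)->W->(0,2)
  grid max=4 at (0,2)
Final grid:
  0 0 4 4 0
  0 0 0 0 0
  1 0 0 0 0
  3 0 0 0 0
Max pheromone 4 at (0,2)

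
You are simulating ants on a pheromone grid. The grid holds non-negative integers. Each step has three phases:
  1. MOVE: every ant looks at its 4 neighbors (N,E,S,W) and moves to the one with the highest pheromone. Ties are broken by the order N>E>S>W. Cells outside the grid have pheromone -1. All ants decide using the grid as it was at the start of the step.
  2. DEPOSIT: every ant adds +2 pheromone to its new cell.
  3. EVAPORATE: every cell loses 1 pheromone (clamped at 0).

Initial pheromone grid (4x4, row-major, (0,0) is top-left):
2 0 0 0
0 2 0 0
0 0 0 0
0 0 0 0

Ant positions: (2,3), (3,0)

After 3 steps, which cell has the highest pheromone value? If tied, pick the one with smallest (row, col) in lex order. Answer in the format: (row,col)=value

Step 1: ant0:(2,3)->N->(1,3) | ant1:(3,0)->N->(2,0)
  grid max=1 at (0,0)
Step 2: ant0:(1,3)->N->(0,3) | ant1:(2,0)->N->(1,0)
  grid max=1 at (0,3)
Step 3: ant0:(0,3)->S->(1,3) | ant1:(1,0)->N->(0,0)
  grid max=1 at (0,0)
Final grid:
  1 0 0 0
  0 0 0 1
  0 0 0 0
  0 0 0 0
Max pheromone 1 at (0,0)

Answer: (0,0)=1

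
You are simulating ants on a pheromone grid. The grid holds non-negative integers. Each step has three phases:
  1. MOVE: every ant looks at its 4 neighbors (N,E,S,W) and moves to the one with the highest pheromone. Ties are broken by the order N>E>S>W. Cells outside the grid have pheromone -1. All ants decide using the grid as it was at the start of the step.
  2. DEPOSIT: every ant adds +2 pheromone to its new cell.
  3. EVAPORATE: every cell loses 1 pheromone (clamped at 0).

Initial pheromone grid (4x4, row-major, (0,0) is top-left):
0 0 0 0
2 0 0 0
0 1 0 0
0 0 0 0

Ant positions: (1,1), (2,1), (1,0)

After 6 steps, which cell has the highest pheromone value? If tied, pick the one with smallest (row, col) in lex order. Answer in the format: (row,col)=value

Step 1: ant0:(1,1)->W->(1,0) | ant1:(2,1)->N->(1,1) | ant2:(1,0)->N->(0,0)
  grid max=3 at (1,0)
Step 2: ant0:(1,0)->N->(0,0) | ant1:(1,1)->W->(1,0) | ant2:(0,0)->S->(1,0)
  grid max=6 at (1,0)
Step 3: ant0:(0,0)->S->(1,0) | ant1:(1,0)->N->(0,0) | ant2:(1,0)->N->(0,0)
  grid max=7 at (1,0)
Step 4: ant0:(1,0)->N->(0,0) | ant1:(0,0)->S->(1,0) | ant2:(0,0)->S->(1,0)
  grid max=10 at (1,0)
Step 5: ant0:(0,0)->S->(1,0) | ant1:(1,0)->N->(0,0) | ant2:(1,0)->N->(0,0)
  grid max=11 at (1,0)
Step 6: ant0:(1,0)->N->(0,0) | ant1:(0,0)->S->(1,0) | ant2:(0,0)->S->(1,0)
  grid max=14 at (1,0)
Final grid:
  10 0 0 0
  14 0 0 0
  0 0 0 0
  0 0 0 0
Max pheromone 14 at (1,0)

Answer: (1,0)=14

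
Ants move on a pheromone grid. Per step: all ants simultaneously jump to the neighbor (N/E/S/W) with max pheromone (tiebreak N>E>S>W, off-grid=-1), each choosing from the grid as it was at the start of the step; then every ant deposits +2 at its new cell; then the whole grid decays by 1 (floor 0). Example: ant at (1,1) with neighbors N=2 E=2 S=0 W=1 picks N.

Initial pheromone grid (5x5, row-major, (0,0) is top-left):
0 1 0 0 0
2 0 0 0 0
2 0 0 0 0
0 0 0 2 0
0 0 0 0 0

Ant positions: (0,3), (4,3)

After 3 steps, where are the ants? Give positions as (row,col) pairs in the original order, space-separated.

Step 1: ant0:(0,3)->E->(0,4) | ant1:(4,3)->N->(3,3)
  grid max=3 at (3,3)
Step 2: ant0:(0,4)->S->(1,4) | ant1:(3,3)->N->(2,3)
  grid max=2 at (3,3)
Step 3: ant0:(1,4)->N->(0,4) | ant1:(2,3)->S->(3,3)
  grid max=3 at (3,3)

(0,4) (3,3)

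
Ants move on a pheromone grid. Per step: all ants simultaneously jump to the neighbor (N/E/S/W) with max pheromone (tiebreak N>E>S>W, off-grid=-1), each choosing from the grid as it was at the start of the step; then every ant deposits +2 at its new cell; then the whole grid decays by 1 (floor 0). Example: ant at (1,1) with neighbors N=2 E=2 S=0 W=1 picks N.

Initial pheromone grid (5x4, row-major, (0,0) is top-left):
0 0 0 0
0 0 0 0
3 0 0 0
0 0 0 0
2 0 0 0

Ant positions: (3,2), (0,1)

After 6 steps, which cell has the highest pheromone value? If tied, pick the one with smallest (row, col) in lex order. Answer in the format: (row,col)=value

Answer: (0,3)=5

Derivation:
Step 1: ant0:(3,2)->N->(2,2) | ant1:(0,1)->E->(0,2)
  grid max=2 at (2,0)
Step 2: ant0:(2,2)->N->(1,2) | ant1:(0,2)->E->(0,3)
  grid max=1 at (0,3)
Step 3: ant0:(1,2)->N->(0,2) | ant1:(0,3)->S->(1,3)
  grid max=1 at (0,2)
Step 4: ant0:(0,2)->E->(0,3) | ant1:(1,3)->N->(0,3)
  grid max=3 at (0,3)
Step 5: ant0:(0,3)->S->(1,3) | ant1:(0,3)->S->(1,3)
  grid max=3 at (1,3)
Step 6: ant0:(1,3)->N->(0,3) | ant1:(1,3)->N->(0,3)
  grid max=5 at (0,3)
Final grid:
  0 0 0 5
  0 0 0 2
  0 0 0 0
  0 0 0 0
  0 0 0 0
Max pheromone 5 at (0,3)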